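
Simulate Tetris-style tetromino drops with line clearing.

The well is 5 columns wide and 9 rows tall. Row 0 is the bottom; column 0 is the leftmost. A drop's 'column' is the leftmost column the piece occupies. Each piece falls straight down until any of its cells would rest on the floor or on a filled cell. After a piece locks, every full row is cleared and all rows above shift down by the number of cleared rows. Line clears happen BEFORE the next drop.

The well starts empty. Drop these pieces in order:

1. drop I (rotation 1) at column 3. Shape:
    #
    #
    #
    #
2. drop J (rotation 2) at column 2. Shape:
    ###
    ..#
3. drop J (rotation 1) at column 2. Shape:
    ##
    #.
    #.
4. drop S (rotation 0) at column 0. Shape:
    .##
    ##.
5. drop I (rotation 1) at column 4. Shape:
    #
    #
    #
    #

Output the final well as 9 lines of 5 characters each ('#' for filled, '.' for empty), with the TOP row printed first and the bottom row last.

Answer: .....
.##.#
..#.#
..#.#
..###
...##
...#.
...#.
...#.

Derivation:
Drop 1: I rot1 at col 3 lands with bottom-row=0; cleared 0 line(s) (total 0); column heights now [0 0 0 4 0], max=4
Drop 2: J rot2 at col 2 lands with bottom-row=3; cleared 0 line(s) (total 0); column heights now [0 0 5 5 5], max=5
Drop 3: J rot1 at col 2 lands with bottom-row=5; cleared 0 line(s) (total 0); column heights now [0 0 8 8 5], max=8
Drop 4: S rot0 at col 0 lands with bottom-row=7; cleared 0 line(s) (total 0); column heights now [8 9 9 8 5], max=9
Drop 5: I rot1 at col 4 lands with bottom-row=5; cleared 1 line(s) (total 1); column heights now [0 8 8 5 8], max=8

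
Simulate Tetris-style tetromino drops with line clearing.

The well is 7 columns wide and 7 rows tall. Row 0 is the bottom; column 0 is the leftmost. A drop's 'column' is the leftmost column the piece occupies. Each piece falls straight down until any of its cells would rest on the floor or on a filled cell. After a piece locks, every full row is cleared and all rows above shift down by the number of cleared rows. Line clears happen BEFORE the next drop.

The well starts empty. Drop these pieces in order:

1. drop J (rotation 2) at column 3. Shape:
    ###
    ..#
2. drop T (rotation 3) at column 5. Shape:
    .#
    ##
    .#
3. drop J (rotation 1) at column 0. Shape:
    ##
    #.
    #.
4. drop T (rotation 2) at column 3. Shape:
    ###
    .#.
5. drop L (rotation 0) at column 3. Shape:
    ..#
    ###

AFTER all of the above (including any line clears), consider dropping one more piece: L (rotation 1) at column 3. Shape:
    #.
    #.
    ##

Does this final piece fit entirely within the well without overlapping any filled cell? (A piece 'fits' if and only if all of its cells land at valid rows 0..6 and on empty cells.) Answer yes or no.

Answer: no

Derivation:
Drop 1: J rot2 at col 3 lands with bottom-row=0; cleared 0 line(s) (total 0); column heights now [0 0 0 2 2 2 0], max=2
Drop 2: T rot3 at col 5 lands with bottom-row=1; cleared 0 line(s) (total 0); column heights now [0 0 0 2 2 3 4], max=4
Drop 3: J rot1 at col 0 lands with bottom-row=0; cleared 0 line(s) (total 0); column heights now [3 3 0 2 2 3 4], max=4
Drop 4: T rot2 at col 3 lands with bottom-row=2; cleared 0 line(s) (total 0); column heights now [3 3 0 4 4 4 4], max=4
Drop 5: L rot0 at col 3 lands with bottom-row=4; cleared 0 line(s) (total 0); column heights now [3 3 0 5 5 6 4], max=6
Test piece L rot1 at col 3 (width 2): heights before test = [3 3 0 5 5 6 4]; fits = False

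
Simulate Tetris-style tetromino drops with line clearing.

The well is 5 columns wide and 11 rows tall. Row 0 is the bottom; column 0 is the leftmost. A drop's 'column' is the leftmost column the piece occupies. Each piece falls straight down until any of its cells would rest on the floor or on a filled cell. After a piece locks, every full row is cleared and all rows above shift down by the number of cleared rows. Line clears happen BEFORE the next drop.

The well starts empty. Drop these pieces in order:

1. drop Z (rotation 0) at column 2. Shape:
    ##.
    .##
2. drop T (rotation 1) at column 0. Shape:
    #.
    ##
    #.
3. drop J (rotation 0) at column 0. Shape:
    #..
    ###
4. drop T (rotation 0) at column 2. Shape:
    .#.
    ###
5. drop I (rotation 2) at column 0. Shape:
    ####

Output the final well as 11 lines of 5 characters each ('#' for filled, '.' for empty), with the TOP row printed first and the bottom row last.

Answer: .....
.....
.....
.....
####.
...#.
#.###
###..
#....
####.
#..##

Derivation:
Drop 1: Z rot0 at col 2 lands with bottom-row=0; cleared 0 line(s) (total 0); column heights now [0 0 2 2 1], max=2
Drop 2: T rot1 at col 0 lands with bottom-row=0; cleared 0 line(s) (total 0); column heights now [3 2 2 2 1], max=3
Drop 3: J rot0 at col 0 lands with bottom-row=3; cleared 0 line(s) (total 0); column heights now [5 4 4 2 1], max=5
Drop 4: T rot0 at col 2 lands with bottom-row=4; cleared 0 line(s) (total 0); column heights now [5 4 5 6 5], max=6
Drop 5: I rot2 at col 0 lands with bottom-row=6; cleared 0 line(s) (total 0); column heights now [7 7 7 7 5], max=7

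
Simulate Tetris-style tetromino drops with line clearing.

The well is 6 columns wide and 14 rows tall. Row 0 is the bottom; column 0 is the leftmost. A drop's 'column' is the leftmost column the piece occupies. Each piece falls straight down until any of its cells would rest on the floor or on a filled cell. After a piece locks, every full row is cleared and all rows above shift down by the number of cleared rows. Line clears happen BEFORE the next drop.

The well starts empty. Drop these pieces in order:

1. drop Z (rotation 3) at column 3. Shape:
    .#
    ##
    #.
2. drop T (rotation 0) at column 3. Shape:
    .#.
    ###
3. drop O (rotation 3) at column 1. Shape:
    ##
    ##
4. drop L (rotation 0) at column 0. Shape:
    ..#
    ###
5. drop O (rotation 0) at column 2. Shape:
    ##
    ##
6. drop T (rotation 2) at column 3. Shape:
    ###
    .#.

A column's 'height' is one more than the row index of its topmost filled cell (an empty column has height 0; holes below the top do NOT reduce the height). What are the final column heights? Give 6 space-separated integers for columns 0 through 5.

Answer: 3 3 6 7 7 7

Derivation:
Drop 1: Z rot3 at col 3 lands with bottom-row=0; cleared 0 line(s) (total 0); column heights now [0 0 0 2 3 0], max=3
Drop 2: T rot0 at col 3 lands with bottom-row=3; cleared 0 line(s) (total 0); column heights now [0 0 0 4 5 4], max=5
Drop 3: O rot3 at col 1 lands with bottom-row=0; cleared 0 line(s) (total 0); column heights now [0 2 2 4 5 4], max=5
Drop 4: L rot0 at col 0 lands with bottom-row=2; cleared 0 line(s) (total 0); column heights now [3 3 4 4 5 4], max=5
Drop 5: O rot0 at col 2 lands with bottom-row=4; cleared 0 line(s) (total 0); column heights now [3 3 6 6 5 4], max=6
Drop 6: T rot2 at col 3 lands with bottom-row=5; cleared 0 line(s) (total 0); column heights now [3 3 6 7 7 7], max=7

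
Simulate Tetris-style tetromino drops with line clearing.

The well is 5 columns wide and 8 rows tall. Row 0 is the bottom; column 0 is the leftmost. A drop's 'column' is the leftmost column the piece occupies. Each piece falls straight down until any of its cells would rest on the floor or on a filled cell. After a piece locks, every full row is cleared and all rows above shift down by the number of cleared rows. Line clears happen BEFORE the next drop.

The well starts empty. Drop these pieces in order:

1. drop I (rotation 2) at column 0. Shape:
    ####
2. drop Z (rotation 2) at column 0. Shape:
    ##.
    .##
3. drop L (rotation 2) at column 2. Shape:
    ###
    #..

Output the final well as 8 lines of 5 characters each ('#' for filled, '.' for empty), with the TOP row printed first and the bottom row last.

Answer: .....
.....
.....
.....
..###
###..
.##..
####.

Derivation:
Drop 1: I rot2 at col 0 lands with bottom-row=0; cleared 0 line(s) (total 0); column heights now [1 1 1 1 0], max=1
Drop 2: Z rot2 at col 0 lands with bottom-row=1; cleared 0 line(s) (total 0); column heights now [3 3 2 1 0], max=3
Drop 3: L rot2 at col 2 lands with bottom-row=2; cleared 0 line(s) (total 0); column heights now [3 3 4 4 4], max=4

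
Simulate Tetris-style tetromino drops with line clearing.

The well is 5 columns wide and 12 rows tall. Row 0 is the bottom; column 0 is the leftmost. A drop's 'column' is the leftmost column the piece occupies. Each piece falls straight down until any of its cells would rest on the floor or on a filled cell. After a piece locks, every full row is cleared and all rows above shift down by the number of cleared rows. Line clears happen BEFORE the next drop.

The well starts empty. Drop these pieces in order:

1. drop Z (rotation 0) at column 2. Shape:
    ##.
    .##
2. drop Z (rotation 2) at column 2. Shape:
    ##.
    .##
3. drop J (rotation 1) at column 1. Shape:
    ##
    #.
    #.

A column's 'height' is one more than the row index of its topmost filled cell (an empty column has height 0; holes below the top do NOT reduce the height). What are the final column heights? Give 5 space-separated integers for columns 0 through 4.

Drop 1: Z rot0 at col 2 lands with bottom-row=0; cleared 0 line(s) (total 0); column heights now [0 0 2 2 1], max=2
Drop 2: Z rot2 at col 2 lands with bottom-row=2; cleared 0 line(s) (total 0); column heights now [0 0 4 4 3], max=4
Drop 3: J rot1 at col 1 lands with bottom-row=2; cleared 0 line(s) (total 0); column heights now [0 5 5 4 3], max=5

Answer: 0 5 5 4 3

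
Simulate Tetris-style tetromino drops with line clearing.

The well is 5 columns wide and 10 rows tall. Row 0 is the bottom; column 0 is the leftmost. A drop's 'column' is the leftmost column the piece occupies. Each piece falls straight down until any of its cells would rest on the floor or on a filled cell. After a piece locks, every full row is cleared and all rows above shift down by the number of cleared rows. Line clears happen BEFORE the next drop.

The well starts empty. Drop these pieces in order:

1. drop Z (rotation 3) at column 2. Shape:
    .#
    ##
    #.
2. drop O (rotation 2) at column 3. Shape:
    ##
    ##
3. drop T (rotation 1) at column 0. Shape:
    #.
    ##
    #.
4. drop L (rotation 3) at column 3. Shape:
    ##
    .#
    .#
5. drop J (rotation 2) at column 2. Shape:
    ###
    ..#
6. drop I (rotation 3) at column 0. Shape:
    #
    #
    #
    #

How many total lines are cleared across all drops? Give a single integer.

Drop 1: Z rot3 at col 2 lands with bottom-row=0; cleared 0 line(s) (total 0); column heights now [0 0 2 3 0], max=3
Drop 2: O rot2 at col 3 lands with bottom-row=3; cleared 0 line(s) (total 0); column heights now [0 0 2 5 5], max=5
Drop 3: T rot1 at col 0 lands with bottom-row=0; cleared 0 line(s) (total 0); column heights now [3 2 2 5 5], max=5
Drop 4: L rot3 at col 3 lands with bottom-row=5; cleared 0 line(s) (total 0); column heights now [3 2 2 8 8], max=8
Drop 5: J rot2 at col 2 lands with bottom-row=8; cleared 0 line(s) (total 0); column heights now [3 2 10 10 10], max=10
Drop 6: I rot3 at col 0 lands with bottom-row=3; cleared 0 line(s) (total 0); column heights now [7 2 10 10 10], max=10

Answer: 0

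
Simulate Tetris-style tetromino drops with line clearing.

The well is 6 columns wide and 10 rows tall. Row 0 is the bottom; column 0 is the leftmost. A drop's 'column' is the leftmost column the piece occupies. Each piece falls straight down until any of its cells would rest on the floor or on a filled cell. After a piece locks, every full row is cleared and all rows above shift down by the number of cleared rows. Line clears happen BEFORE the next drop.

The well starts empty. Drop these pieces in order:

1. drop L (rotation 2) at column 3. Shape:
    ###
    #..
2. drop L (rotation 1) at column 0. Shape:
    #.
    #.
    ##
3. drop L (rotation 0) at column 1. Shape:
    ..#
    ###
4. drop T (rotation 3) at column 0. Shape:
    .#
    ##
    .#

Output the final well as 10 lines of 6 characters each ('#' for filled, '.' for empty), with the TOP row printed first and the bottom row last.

Drop 1: L rot2 at col 3 lands with bottom-row=0; cleared 0 line(s) (total 0); column heights now [0 0 0 2 2 2], max=2
Drop 2: L rot1 at col 0 lands with bottom-row=0; cleared 0 line(s) (total 0); column heights now [3 1 0 2 2 2], max=3
Drop 3: L rot0 at col 1 lands with bottom-row=2; cleared 0 line(s) (total 0); column heights now [3 3 3 4 2 2], max=4
Drop 4: T rot3 at col 0 lands with bottom-row=3; cleared 0 line(s) (total 0); column heights now [5 6 3 4 2 2], max=6

Answer: ......
......
......
......
.#....
##....
.#.#..
####..
#..###
##.#..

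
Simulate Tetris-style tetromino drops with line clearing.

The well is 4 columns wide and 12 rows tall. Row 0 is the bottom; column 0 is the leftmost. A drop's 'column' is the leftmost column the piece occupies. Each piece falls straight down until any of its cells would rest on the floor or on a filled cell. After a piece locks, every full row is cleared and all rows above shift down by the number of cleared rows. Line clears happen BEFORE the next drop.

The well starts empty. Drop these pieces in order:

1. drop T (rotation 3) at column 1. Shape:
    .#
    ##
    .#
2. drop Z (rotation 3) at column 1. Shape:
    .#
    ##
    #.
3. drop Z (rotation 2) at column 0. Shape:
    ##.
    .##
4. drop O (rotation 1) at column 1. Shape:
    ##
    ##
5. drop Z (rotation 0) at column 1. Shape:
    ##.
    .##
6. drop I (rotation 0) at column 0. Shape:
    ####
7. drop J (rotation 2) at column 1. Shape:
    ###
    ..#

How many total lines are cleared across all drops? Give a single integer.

Drop 1: T rot3 at col 1 lands with bottom-row=0; cleared 0 line(s) (total 0); column heights now [0 2 3 0], max=3
Drop 2: Z rot3 at col 1 lands with bottom-row=2; cleared 0 line(s) (total 0); column heights now [0 4 5 0], max=5
Drop 3: Z rot2 at col 0 lands with bottom-row=5; cleared 0 line(s) (total 0); column heights now [7 7 6 0], max=7
Drop 4: O rot1 at col 1 lands with bottom-row=7; cleared 0 line(s) (total 0); column heights now [7 9 9 0], max=9
Drop 5: Z rot0 at col 1 lands with bottom-row=9; cleared 0 line(s) (total 0); column heights now [7 11 11 10], max=11
Drop 6: I rot0 at col 0 lands with bottom-row=11; cleared 1 line(s) (total 1); column heights now [7 11 11 10], max=11
Drop 7: J rot2 at col 1 lands with bottom-row=10; cleared 0 line(s) (total 1); column heights now [7 12 12 12], max=12

Answer: 1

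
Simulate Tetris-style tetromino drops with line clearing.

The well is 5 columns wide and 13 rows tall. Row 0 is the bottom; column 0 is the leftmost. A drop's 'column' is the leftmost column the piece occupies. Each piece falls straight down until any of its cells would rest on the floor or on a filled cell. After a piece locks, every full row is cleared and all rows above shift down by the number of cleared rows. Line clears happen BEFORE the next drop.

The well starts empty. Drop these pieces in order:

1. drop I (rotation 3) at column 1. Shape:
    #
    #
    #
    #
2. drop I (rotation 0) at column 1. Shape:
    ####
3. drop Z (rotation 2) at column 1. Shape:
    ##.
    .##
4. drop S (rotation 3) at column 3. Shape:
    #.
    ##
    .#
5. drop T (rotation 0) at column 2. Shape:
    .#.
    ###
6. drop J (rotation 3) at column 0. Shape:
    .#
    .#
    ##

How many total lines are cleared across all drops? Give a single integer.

Drop 1: I rot3 at col 1 lands with bottom-row=0; cleared 0 line(s) (total 0); column heights now [0 4 0 0 0], max=4
Drop 2: I rot0 at col 1 lands with bottom-row=4; cleared 0 line(s) (total 0); column heights now [0 5 5 5 5], max=5
Drop 3: Z rot2 at col 1 lands with bottom-row=5; cleared 0 line(s) (total 0); column heights now [0 7 7 6 5], max=7
Drop 4: S rot3 at col 3 lands with bottom-row=5; cleared 0 line(s) (total 0); column heights now [0 7 7 8 7], max=8
Drop 5: T rot0 at col 2 lands with bottom-row=8; cleared 0 line(s) (total 0); column heights now [0 7 9 10 9], max=10
Drop 6: J rot3 at col 0 lands with bottom-row=7; cleared 0 line(s) (total 0); column heights now [8 10 9 10 9], max=10

Answer: 0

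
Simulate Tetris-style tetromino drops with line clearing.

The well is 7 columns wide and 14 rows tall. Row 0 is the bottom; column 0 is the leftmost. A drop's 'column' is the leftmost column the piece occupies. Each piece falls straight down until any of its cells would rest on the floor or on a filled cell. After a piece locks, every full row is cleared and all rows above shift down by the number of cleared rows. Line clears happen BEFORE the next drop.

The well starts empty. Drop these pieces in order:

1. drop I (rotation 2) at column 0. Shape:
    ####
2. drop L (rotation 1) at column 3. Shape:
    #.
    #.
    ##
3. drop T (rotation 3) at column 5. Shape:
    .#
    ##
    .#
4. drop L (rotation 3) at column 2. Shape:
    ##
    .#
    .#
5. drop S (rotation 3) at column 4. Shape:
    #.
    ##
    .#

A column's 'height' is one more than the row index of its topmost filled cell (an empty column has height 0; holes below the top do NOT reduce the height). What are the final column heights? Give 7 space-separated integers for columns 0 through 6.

Drop 1: I rot2 at col 0 lands with bottom-row=0; cleared 0 line(s) (total 0); column heights now [1 1 1 1 0 0 0], max=1
Drop 2: L rot1 at col 3 lands with bottom-row=1; cleared 0 line(s) (total 0); column heights now [1 1 1 4 2 0 0], max=4
Drop 3: T rot3 at col 5 lands with bottom-row=0; cleared 0 line(s) (total 0); column heights now [1 1 1 4 2 2 3], max=4
Drop 4: L rot3 at col 2 lands with bottom-row=4; cleared 0 line(s) (total 0); column heights now [1 1 7 7 2 2 3], max=7
Drop 5: S rot3 at col 4 lands with bottom-row=2; cleared 0 line(s) (total 0); column heights now [1 1 7 7 5 4 3], max=7

Answer: 1 1 7 7 5 4 3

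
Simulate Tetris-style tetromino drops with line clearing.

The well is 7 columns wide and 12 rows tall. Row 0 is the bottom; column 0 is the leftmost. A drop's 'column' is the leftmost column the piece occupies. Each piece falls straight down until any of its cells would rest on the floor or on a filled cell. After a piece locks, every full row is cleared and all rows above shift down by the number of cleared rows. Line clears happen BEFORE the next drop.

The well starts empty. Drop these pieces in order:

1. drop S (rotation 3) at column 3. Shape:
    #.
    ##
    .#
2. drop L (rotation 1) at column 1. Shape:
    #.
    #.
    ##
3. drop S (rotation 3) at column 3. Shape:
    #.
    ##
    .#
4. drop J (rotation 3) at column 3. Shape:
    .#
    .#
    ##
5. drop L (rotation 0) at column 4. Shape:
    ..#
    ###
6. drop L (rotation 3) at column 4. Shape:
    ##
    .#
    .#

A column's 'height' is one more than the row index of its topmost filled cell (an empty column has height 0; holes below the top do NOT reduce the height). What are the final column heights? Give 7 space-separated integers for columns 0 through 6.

Drop 1: S rot3 at col 3 lands with bottom-row=0; cleared 0 line(s) (total 0); column heights now [0 0 0 3 2 0 0], max=3
Drop 2: L rot1 at col 1 lands with bottom-row=0; cleared 0 line(s) (total 0); column heights now [0 3 1 3 2 0 0], max=3
Drop 3: S rot3 at col 3 lands with bottom-row=2; cleared 0 line(s) (total 0); column heights now [0 3 1 5 4 0 0], max=5
Drop 4: J rot3 at col 3 lands with bottom-row=5; cleared 0 line(s) (total 0); column heights now [0 3 1 6 8 0 0], max=8
Drop 5: L rot0 at col 4 lands with bottom-row=8; cleared 0 line(s) (total 0); column heights now [0 3 1 6 9 9 10], max=10
Drop 6: L rot3 at col 4 lands with bottom-row=9; cleared 0 line(s) (total 0); column heights now [0 3 1 6 12 12 10], max=12

Answer: 0 3 1 6 12 12 10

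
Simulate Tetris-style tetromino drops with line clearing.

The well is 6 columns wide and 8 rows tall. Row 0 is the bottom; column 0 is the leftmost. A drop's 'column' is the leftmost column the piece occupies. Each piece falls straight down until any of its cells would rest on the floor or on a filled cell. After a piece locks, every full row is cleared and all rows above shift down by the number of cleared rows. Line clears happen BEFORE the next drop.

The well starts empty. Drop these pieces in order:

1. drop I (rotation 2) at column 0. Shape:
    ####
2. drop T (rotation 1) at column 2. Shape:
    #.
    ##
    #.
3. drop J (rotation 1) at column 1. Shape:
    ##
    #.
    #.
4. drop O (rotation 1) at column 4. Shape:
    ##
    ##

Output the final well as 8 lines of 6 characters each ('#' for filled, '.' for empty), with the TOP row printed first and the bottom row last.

Answer: ......
......
......
......
.##...
.##...
.###..
..#.##

Derivation:
Drop 1: I rot2 at col 0 lands with bottom-row=0; cleared 0 line(s) (total 0); column heights now [1 1 1 1 0 0], max=1
Drop 2: T rot1 at col 2 lands with bottom-row=1; cleared 0 line(s) (total 0); column heights now [1 1 4 3 0 0], max=4
Drop 3: J rot1 at col 1 lands with bottom-row=2; cleared 0 line(s) (total 0); column heights now [1 5 5 3 0 0], max=5
Drop 4: O rot1 at col 4 lands with bottom-row=0; cleared 1 line(s) (total 1); column heights now [0 4 4 2 1 1], max=4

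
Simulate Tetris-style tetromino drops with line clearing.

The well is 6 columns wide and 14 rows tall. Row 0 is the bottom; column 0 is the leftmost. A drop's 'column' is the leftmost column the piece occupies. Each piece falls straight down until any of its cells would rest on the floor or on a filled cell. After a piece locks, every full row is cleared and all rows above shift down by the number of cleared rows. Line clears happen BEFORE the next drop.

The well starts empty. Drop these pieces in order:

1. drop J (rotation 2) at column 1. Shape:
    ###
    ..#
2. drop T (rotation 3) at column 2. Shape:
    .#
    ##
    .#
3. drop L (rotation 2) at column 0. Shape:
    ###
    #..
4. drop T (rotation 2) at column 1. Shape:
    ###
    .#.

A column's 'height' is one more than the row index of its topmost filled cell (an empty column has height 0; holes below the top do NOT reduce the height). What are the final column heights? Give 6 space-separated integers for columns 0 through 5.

Answer: 5 7 7 7 0 0

Derivation:
Drop 1: J rot2 at col 1 lands with bottom-row=0; cleared 0 line(s) (total 0); column heights now [0 2 2 2 0 0], max=2
Drop 2: T rot3 at col 2 lands with bottom-row=2; cleared 0 line(s) (total 0); column heights now [0 2 4 5 0 0], max=5
Drop 3: L rot2 at col 0 lands with bottom-row=3; cleared 0 line(s) (total 0); column heights now [5 5 5 5 0 0], max=5
Drop 4: T rot2 at col 1 lands with bottom-row=5; cleared 0 line(s) (total 0); column heights now [5 7 7 7 0 0], max=7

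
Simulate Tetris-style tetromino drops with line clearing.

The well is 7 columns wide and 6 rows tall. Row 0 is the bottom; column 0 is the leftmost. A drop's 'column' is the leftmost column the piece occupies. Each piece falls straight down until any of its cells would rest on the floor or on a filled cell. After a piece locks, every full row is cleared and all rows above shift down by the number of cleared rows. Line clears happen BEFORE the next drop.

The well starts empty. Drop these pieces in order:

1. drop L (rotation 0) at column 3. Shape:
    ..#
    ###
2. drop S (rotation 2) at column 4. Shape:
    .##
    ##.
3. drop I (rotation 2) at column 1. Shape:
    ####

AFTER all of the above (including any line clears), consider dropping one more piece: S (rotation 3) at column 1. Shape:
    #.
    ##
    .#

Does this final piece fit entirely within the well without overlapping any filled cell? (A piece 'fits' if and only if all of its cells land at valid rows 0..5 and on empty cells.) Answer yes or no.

Answer: no

Derivation:
Drop 1: L rot0 at col 3 lands with bottom-row=0; cleared 0 line(s) (total 0); column heights now [0 0 0 1 1 2 0], max=2
Drop 2: S rot2 at col 4 lands with bottom-row=2; cleared 0 line(s) (total 0); column heights now [0 0 0 1 3 4 4], max=4
Drop 3: I rot2 at col 1 lands with bottom-row=3; cleared 0 line(s) (total 0); column heights now [0 4 4 4 4 4 4], max=4
Test piece S rot3 at col 1 (width 2): heights before test = [0 4 4 4 4 4 4]; fits = False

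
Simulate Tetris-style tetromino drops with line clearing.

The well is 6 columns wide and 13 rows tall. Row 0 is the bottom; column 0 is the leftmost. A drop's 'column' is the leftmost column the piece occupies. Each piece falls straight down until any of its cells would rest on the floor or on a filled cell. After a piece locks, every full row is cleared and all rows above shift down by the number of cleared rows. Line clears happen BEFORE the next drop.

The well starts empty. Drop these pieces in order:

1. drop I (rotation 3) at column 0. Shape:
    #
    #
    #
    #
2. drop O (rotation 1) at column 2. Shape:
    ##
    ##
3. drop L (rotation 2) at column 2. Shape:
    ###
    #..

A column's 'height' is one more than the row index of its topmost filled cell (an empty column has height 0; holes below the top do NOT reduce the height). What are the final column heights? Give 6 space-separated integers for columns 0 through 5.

Answer: 4 0 4 4 4 0

Derivation:
Drop 1: I rot3 at col 0 lands with bottom-row=0; cleared 0 line(s) (total 0); column heights now [4 0 0 0 0 0], max=4
Drop 2: O rot1 at col 2 lands with bottom-row=0; cleared 0 line(s) (total 0); column heights now [4 0 2 2 0 0], max=4
Drop 3: L rot2 at col 2 lands with bottom-row=2; cleared 0 line(s) (total 0); column heights now [4 0 4 4 4 0], max=4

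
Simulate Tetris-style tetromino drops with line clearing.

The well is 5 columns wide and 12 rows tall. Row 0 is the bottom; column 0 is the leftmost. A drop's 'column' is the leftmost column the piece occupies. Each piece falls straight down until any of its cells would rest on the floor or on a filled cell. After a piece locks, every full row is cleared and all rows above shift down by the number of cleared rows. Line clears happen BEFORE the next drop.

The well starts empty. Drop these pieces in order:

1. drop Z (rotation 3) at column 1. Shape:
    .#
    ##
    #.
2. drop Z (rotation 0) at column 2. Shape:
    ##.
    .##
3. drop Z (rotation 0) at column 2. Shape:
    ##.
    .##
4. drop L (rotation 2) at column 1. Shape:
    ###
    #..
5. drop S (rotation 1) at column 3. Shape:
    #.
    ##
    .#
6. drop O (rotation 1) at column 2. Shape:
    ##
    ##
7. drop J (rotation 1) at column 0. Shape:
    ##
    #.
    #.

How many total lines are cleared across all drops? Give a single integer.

Drop 1: Z rot3 at col 1 lands with bottom-row=0; cleared 0 line(s) (total 0); column heights now [0 2 3 0 0], max=3
Drop 2: Z rot0 at col 2 lands with bottom-row=2; cleared 0 line(s) (total 0); column heights now [0 2 4 4 3], max=4
Drop 3: Z rot0 at col 2 lands with bottom-row=4; cleared 0 line(s) (total 0); column heights now [0 2 6 6 5], max=6
Drop 4: L rot2 at col 1 lands with bottom-row=5; cleared 0 line(s) (total 0); column heights now [0 7 7 7 5], max=7
Drop 5: S rot1 at col 3 lands with bottom-row=6; cleared 0 line(s) (total 0); column heights now [0 7 7 9 8], max=9
Drop 6: O rot1 at col 2 lands with bottom-row=9; cleared 0 line(s) (total 0); column heights now [0 7 11 11 8], max=11
Drop 7: J rot1 at col 0 lands with bottom-row=5; cleared 1 line(s) (total 1); column heights now [7 7 10 10 7], max=10

Answer: 1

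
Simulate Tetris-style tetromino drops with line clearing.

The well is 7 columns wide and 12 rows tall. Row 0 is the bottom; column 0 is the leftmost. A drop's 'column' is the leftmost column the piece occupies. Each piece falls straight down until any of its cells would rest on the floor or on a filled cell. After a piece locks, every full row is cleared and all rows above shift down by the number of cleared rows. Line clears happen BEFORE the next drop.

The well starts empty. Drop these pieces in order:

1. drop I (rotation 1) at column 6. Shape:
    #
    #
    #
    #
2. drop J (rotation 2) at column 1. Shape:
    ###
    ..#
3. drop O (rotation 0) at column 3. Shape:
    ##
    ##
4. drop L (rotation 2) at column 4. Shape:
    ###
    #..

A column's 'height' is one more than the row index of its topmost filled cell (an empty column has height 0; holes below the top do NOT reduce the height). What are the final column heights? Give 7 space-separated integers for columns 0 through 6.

Answer: 0 2 2 4 6 6 6

Derivation:
Drop 1: I rot1 at col 6 lands with bottom-row=0; cleared 0 line(s) (total 0); column heights now [0 0 0 0 0 0 4], max=4
Drop 2: J rot2 at col 1 lands with bottom-row=0; cleared 0 line(s) (total 0); column heights now [0 2 2 2 0 0 4], max=4
Drop 3: O rot0 at col 3 lands with bottom-row=2; cleared 0 line(s) (total 0); column heights now [0 2 2 4 4 0 4], max=4
Drop 4: L rot2 at col 4 lands with bottom-row=4; cleared 0 line(s) (total 0); column heights now [0 2 2 4 6 6 6], max=6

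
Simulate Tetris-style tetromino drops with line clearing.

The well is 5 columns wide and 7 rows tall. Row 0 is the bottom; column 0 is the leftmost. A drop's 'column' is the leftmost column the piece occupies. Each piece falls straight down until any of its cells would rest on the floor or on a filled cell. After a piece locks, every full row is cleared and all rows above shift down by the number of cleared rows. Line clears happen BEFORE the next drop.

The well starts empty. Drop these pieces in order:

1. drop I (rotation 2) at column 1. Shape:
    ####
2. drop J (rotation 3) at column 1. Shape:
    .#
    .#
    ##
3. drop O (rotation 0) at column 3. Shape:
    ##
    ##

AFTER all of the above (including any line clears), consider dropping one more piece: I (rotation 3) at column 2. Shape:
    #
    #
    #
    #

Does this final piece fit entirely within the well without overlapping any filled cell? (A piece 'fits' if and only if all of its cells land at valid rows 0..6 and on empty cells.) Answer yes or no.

Drop 1: I rot2 at col 1 lands with bottom-row=0; cleared 0 line(s) (total 0); column heights now [0 1 1 1 1], max=1
Drop 2: J rot3 at col 1 lands with bottom-row=1; cleared 0 line(s) (total 0); column heights now [0 2 4 1 1], max=4
Drop 3: O rot0 at col 3 lands with bottom-row=1; cleared 0 line(s) (total 0); column heights now [0 2 4 3 3], max=4
Test piece I rot3 at col 2 (width 1): heights before test = [0 2 4 3 3]; fits = False

Answer: no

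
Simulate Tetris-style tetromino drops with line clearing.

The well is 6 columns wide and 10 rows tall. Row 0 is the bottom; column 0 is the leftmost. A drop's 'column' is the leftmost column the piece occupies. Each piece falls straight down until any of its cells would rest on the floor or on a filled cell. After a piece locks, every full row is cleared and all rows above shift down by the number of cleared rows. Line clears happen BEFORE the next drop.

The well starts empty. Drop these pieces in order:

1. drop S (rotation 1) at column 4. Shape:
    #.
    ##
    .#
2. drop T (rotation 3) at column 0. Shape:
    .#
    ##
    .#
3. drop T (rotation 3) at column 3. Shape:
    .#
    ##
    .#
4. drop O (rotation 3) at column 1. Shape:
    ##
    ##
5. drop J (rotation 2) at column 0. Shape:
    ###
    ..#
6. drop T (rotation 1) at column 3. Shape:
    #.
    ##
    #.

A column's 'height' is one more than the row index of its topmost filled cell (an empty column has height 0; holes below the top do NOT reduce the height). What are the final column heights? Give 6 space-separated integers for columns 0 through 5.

Drop 1: S rot1 at col 4 lands with bottom-row=0; cleared 0 line(s) (total 0); column heights now [0 0 0 0 3 2], max=3
Drop 2: T rot3 at col 0 lands with bottom-row=0; cleared 0 line(s) (total 0); column heights now [2 3 0 0 3 2], max=3
Drop 3: T rot3 at col 3 lands with bottom-row=3; cleared 0 line(s) (total 0); column heights now [2 3 0 5 6 2], max=6
Drop 4: O rot3 at col 1 lands with bottom-row=3; cleared 0 line(s) (total 0); column heights now [2 5 5 5 6 2], max=6
Drop 5: J rot2 at col 0 lands with bottom-row=5; cleared 0 line(s) (total 0); column heights now [7 7 7 5 6 2], max=7
Drop 6: T rot1 at col 3 lands with bottom-row=5; cleared 0 line(s) (total 0); column heights now [7 7 7 8 7 2], max=8

Answer: 7 7 7 8 7 2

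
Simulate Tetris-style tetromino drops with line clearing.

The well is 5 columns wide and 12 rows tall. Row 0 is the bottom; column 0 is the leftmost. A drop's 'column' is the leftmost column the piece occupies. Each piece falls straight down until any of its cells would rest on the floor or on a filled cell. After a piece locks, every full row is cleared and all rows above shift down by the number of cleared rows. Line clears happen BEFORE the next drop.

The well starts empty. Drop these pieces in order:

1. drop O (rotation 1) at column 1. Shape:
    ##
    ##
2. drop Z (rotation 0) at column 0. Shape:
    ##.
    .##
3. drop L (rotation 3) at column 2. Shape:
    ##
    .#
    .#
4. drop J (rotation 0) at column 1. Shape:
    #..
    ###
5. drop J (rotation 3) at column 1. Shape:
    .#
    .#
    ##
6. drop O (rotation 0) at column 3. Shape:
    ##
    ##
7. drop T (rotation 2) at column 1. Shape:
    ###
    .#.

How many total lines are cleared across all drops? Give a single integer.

Answer: 0

Derivation:
Drop 1: O rot1 at col 1 lands with bottom-row=0; cleared 0 line(s) (total 0); column heights now [0 2 2 0 0], max=2
Drop 2: Z rot0 at col 0 lands with bottom-row=2; cleared 0 line(s) (total 0); column heights now [4 4 3 0 0], max=4
Drop 3: L rot3 at col 2 lands with bottom-row=1; cleared 0 line(s) (total 0); column heights now [4 4 4 4 0], max=4
Drop 4: J rot0 at col 1 lands with bottom-row=4; cleared 0 line(s) (total 0); column heights now [4 6 5 5 0], max=6
Drop 5: J rot3 at col 1 lands with bottom-row=6; cleared 0 line(s) (total 0); column heights now [4 7 9 5 0], max=9
Drop 6: O rot0 at col 3 lands with bottom-row=5; cleared 0 line(s) (total 0); column heights now [4 7 9 7 7], max=9
Drop 7: T rot2 at col 1 lands with bottom-row=9; cleared 0 line(s) (total 0); column heights now [4 11 11 11 7], max=11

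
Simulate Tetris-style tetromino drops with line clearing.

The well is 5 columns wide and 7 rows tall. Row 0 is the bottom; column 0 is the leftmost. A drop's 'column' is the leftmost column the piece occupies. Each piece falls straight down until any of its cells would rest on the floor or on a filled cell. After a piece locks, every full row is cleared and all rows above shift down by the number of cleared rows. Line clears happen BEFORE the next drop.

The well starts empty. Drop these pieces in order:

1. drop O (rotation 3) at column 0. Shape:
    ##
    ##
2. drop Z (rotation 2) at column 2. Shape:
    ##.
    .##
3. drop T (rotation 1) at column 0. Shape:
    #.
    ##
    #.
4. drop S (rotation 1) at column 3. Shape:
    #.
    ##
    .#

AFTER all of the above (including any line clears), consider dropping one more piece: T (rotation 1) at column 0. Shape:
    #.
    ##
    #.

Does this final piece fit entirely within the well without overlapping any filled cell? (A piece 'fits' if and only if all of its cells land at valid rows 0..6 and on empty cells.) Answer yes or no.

Answer: yes

Derivation:
Drop 1: O rot3 at col 0 lands with bottom-row=0; cleared 0 line(s) (total 0); column heights now [2 2 0 0 0], max=2
Drop 2: Z rot2 at col 2 lands with bottom-row=0; cleared 0 line(s) (total 0); column heights now [2 2 2 2 1], max=2
Drop 3: T rot1 at col 0 lands with bottom-row=2; cleared 0 line(s) (total 0); column heights now [5 4 2 2 1], max=5
Drop 4: S rot1 at col 3 lands with bottom-row=1; cleared 1 line(s) (total 1); column heights now [4 3 0 3 2], max=4
Test piece T rot1 at col 0 (width 2): heights before test = [4 3 0 3 2]; fits = True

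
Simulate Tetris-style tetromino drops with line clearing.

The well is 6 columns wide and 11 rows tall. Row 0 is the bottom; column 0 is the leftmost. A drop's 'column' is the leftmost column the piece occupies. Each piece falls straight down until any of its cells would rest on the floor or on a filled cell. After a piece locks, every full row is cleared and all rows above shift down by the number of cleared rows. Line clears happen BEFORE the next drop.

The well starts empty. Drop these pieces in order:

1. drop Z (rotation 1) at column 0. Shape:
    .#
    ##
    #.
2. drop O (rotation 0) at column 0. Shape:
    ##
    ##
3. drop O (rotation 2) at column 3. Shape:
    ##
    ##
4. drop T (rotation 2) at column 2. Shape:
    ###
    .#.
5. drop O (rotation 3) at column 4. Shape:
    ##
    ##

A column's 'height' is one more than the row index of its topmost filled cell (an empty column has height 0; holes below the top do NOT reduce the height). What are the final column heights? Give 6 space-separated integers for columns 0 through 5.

Answer: 5 5 4 4 6 6

Derivation:
Drop 1: Z rot1 at col 0 lands with bottom-row=0; cleared 0 line(s) (total 0); column heights now [2 3 0 0 0 0], max=3
Drop 2: O rot0 at col 0 lands with bottom-row=3; cleared 0 line(s) (total 0); column heights now [5 5 0 0 0 0], max=5
Drop 3: O rot2 at col 3 lands with bottom-row=0; cleared 0 line(s) (total 0); column heights now [5 5 0 2 2 0], max=5
Drop 4: T rot2 at col 2 lands with bottom-row=2; cleared 0 line(s) (total 0); column heights now [5 5 4 4 4 0], max=5
Drop 5: O rot3 at col 4 lands with bottom-row=4; cleared 0 line(s) (total 0); column heights now [5 5 4 4 6 6], max=6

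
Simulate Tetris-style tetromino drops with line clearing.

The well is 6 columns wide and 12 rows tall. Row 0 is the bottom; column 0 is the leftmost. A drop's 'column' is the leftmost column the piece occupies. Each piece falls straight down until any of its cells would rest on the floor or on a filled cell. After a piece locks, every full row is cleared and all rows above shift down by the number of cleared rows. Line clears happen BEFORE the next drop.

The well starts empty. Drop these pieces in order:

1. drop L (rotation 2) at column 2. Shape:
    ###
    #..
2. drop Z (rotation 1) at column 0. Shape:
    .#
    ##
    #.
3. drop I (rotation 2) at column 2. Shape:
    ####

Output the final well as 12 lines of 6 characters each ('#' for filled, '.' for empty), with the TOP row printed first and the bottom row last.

Answer: ......
......
......
......
......
......
......
......
......
.#####
#####.
#.#...

Derivation:
Drop 1: L rot2 at col 2 lands with bottom-row=0; cleared 0 line(s) (total 0); column heights now [0 0 2 2 2 0], max=2
Drop 2: Z rot1 at col 0 lands with bottom-row=0; cleared 0 line(s) (total 0); column heights now [2 3 2 2 2 0], max=3
Drop 3: I rot2 at col 2 lands with bottom-row=2; cleared 0 line(s) (total 0); column heights now [2 3 3 3 3 3], max=3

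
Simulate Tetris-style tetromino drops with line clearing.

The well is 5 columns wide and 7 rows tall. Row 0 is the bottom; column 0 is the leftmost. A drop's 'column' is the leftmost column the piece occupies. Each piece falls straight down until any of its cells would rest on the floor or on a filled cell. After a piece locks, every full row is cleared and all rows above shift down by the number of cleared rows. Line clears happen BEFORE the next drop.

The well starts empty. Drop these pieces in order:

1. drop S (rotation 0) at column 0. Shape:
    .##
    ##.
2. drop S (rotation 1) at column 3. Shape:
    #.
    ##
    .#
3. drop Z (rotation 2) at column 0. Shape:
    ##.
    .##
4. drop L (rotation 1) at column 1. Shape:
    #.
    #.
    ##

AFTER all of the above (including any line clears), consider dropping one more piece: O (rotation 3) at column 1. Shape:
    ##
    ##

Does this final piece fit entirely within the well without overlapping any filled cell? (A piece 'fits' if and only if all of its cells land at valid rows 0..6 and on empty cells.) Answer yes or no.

Answer: no

Derivation:
Drop 1: S rot0 at col 0 lands with bottom-row=0; cleared 0 line(s) (total 0); column heights now [1 2 2 0 0], max=2
Drop 2: S rot1 at col 3 lands with bottom-row=0; cleared 0 line(s) (total 0); column heights now [1 2 2 3 2], max=3
Drop 3: Z rot2 at col 0 lands with bottom-row=2; cleared 0 line(s) (total 0); column heights now [4 4 3 3 2], max=4
Drop 4: L rot1 at col 1 lands with bottom-row=4; cleared 0 line(s) (total 0); column heights now [4 7 5 3 2], max=7
Test piece O rot3 at col 1 (width 2): heights before test = [4 7 5 3 2]; fits = False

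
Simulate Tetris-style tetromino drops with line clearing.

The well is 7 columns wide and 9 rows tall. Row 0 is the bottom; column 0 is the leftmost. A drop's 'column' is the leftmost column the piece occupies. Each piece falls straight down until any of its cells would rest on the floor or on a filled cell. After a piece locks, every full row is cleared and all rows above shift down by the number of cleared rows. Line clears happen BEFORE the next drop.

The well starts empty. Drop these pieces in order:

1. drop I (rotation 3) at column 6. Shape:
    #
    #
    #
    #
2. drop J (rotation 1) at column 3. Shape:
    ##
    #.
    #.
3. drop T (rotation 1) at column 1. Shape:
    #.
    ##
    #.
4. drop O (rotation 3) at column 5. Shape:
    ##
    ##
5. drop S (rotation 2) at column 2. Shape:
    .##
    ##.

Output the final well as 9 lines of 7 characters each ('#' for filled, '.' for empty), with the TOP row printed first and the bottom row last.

Answer: .......
.......
.......
.....##
...####
..##..#
.#.##.#
.###..#
.#.#..#

Derivation:
Drop 1: I rot3 at col 6 lands with bottom-row=0; cleared 0 line(s) (total 0); column heights now [0 0 0 0 0 0 4], max=4
Drop 2: J rot1 at col 3 lands with bottom-row=0; cleared 0 line(s) (total 0); column heights now [0 0 0 3 3 0 4], max=4
Drop 3: T rot1 at col 1 lands with bottom-row=0; cleared 0 line(s) (total 0); column heights now [0 3 2 3 3 0 4], max=4
Drop 4: O rot3 at col 5 lands with bottom-row=4; cleared 0 line(s) (total 0); column heights now [0 3 2 3 3 6 6], max=6
Drop 5: S rot2 at col 2 lands with bottom-row=3; cleared 0 line(s) (total 0); column heights now [0 3 4 5 5 6 6], max=6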